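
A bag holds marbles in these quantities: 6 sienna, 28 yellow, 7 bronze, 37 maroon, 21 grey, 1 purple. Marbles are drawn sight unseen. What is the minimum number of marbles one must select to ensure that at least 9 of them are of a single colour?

An adversary could hand out at most 8 marbles per colour (sienna, bronze, purple run out sooner): 6 + 8 + 7 + 8 + 8 + 1 = 38 marbles and still no colour has 9.
One more marble lands in a colour already at 8, so 39 draws are enough and 38 are not.

39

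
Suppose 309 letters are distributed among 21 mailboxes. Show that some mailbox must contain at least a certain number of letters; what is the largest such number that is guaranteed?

The 21 mailboxes are the holes and the 309 letters are the pigeons.
If every mailbox held at most 14 letters, the total would be at most 21 × 14 = 294, which is less than 309.
So some mailbox holds at least ⌈309/21⌉ = 15 letters.

15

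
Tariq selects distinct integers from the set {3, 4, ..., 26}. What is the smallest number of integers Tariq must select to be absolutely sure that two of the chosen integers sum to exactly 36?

A set avoiding the sum 36 can contain at most one of each pair {x, 36−x}, plus the 8 elements whose complement lies outside the range or equal to its own complement.
The integers 3, …, 18 (16 of them) are such a set: any two sum to at least 3+4 = 7 and at most 17+18 = 35 < 36.
Any 17th integer completes one of the 8 pairs, so 17 choices force a sum of 36.

17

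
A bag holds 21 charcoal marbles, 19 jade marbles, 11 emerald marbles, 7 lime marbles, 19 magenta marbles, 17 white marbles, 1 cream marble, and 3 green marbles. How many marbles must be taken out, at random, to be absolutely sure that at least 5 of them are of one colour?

29

An adversary could hand out at most 4 marbles per colour (cream, green run out sooner): 4 + 4 + 4 + 4 + 4 + 4 + 1 + 3 = 28 marbles and still no colour has 5.
One more marble lands in a colour already at 4, so 29 draws are enough and 28 are not.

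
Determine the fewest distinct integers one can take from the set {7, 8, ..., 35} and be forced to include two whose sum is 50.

20

Group the elements by complementary pair {x, 50−x}: {15,35}, {16,34}, {17,33}, …, giving 10 two-element pairs, the single value 25 (it cannot pair with itself since the integers are distinct), and 8 integers whose partner 50−x falls outside [7,35].
By the pigeonhole principle, treating each of those 19 groups as a pigeonhole, one can pick one integer per group — 19 integers — with no two summing to 50.
The 20th integer lands in an occupied pair, forcing a sum of 50.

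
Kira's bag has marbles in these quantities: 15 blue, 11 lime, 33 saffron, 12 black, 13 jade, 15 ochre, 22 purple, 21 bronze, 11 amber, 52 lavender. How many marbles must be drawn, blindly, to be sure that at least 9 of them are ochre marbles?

199

In the worst case for collecting ochre marbles, every non-ochre marble comes out first.
There are 15 + 11 + 33 + 12 + 13 + 22 + 21 + 11 + 52 = 190 non-ochre marbles altogether.
After those, each further marble must be ochre, so 190 + 9 = 199 draws guarantee 9 ochre marbles.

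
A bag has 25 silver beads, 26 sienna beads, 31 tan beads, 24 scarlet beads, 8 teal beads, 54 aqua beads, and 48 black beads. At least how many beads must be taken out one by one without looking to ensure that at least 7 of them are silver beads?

In the worst case for collecting silver beads, every non-silver bead comes out first.
There are 26 + 31 + 24 + 8 + 54 + 48 = 191 non-silver beads altogether.
After those, each further bead must be silver, so 191 + 7 = 198 draws guarantee 7 silver beads.

198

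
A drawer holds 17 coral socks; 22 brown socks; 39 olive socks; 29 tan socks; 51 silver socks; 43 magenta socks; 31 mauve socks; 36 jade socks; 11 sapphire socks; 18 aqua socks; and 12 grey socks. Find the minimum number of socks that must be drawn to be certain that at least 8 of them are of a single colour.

Pigeonhole: put each drawn sock into a box by colour. The largest draw with every box below 8 takes min(count, 7) from each colour.
Σ min(cᵢ, 7) = 7 + 7 + 7 + 7 + 7 + 7 + 7 + 7 + 7 + 7 + 7 = 77.
Draw number 77 + 1 = 78 must push one box to 8.

78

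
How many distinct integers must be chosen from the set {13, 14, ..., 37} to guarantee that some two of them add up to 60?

Two chosen integers sum to 60 exactly when both halves of some pair {x, 60−x} with 23 ≤ x ≤ 60−x ≤ 37 are chosen — 7 such pairs.
The remaining 11 elements (those with no distinct partner in range) can never complete a 60-sum, so the worst case takes all of them and one from each pair: 11 + 7 = 18.
Pigeonhole: the 19th integer has to be the second member of some pair, so 18 + 1 = 19.

19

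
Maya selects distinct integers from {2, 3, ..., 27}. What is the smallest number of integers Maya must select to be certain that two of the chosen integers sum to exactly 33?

16

Group the elements by complementary pair {x, 33−x}: {6,27}, {7,26}, {8,25}, …, giving 11 two-element pairs and 4 integers whose partner 33−x falls outside [2,27].
Treating each of those 15 groups as a pigeonhole, one can pick one integer per group — 15 integers — with no two summing to 33.
The 16th integer lands in an occupied pair, forcing a sum of 33.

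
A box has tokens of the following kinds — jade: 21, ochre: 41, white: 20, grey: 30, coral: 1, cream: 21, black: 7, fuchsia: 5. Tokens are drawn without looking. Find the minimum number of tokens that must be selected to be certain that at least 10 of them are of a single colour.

59

An adversary could hand out at most 9 tokens per colour (coral, black, fuchsia run out sooner): 9 + 9 + 9 + 9 + 1 + 9 + 7 + 5 = 58 tokens and still no colour has 10.
One more token lands in a colour already at 9, so 59 draws are enough and 58 are not.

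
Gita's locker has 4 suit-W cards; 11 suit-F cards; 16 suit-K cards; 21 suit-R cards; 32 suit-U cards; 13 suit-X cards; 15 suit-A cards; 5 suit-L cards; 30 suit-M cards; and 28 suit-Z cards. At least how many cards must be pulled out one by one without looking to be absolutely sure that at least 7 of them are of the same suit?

The 10 suits are the holes; the cards drawn are the pigeons.
To avoid 7 of any one suit, the worst case takes at most 6 of each suit, or every card of a suit that has fewer than 6.
That gives 4 + 6 + 6 + 6 + 6 + 6 + 6 + 5 + 6 + 6 = 57 cards with no suit reaching 7.
The next card forces some suit to 7, so 57 + 1 = 58.

58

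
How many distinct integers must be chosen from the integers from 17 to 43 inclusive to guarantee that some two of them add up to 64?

17

A set avoiding the sum 64 can contain at most one of each pair {x, 64−x}, plus the 5 elements whose complement lies outside the range or equal to its own complement.
The integers 17, …, 32 (16 of them) are such a set: any two sum to at least 17+18 = 35 and at most 31+32 = 63 < 64.
Pigeonhole: any 17th integer completes one of the 11 pairs, so 17 choices force a sum of 64.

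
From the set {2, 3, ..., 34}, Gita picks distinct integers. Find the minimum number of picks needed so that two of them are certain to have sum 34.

Group the elements by complementary pair {x, 34−x}: {2,32}, {3,31}, {4,30}, …, giving 15 two-element pairs, the single value 17 (it cannot pair with itself since the integers are distinct), and 2 integers whose partner 34−x falls outside [2,34].
Treating each of those 18 groups as a pigeonhole, one can pick one integer per group — 18 integers — with no two summing to 34.
The 19th integer lands in an occupied pair, forcing a sum of 34.

19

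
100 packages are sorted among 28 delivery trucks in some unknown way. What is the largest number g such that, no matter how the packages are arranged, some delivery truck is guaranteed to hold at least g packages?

The 28 delivery trucks are the holes and the 100 packages are the pigeons.
If every delivery truck held at most 3 packages, the total would be at most 28 × 3 = 84, which is less than 100.
So some delivery truck holds at least ⌈100/28⌉ = 4 packages.

4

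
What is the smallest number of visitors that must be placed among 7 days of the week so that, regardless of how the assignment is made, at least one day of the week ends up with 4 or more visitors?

With 21 visitors one could put exactly 3 in each of the 7 days of the week, and no day of the week would reach 4.
By pigeonhole, one more visitor must land in a day of the week that already has 3, giving it 4.
So 7 × 3 + 1 = 22 visitors are required.

22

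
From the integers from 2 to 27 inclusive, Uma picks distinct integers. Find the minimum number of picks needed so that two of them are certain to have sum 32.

16

A set avoiding the sum 32 can contain at most one of each pair {x, 32−x}, plus the 4 elements whose complement lies outside the range or equal to its own complement.
The integers 2, …, 16 (15 of them) are such a set: any two sum to at least 2+3 = 5 and at most 15+16 = 31 < 32.
By the pigeonhole principle, any 16th integer completes one of the 11 pairs, so 16 choices force a sum of 32.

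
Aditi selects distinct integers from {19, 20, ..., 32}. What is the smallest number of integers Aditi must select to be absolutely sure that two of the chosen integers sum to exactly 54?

Two chosen integers sum to 54 exactly when both halves of some pair {x, 54−x} with 22 ≤ x ≤ 54−x ≤ 32 are chosen — 5 such pairs.
The remaining 4 elements (those with no distinct partner in range) can never complete a 54-sum, so the worst case takes all of them and one from each pair: 4 + 5 = 9.
By the pigeonhole principle, the 10th integer has to be the second member of some pair, so 9 + 1 = 10.

10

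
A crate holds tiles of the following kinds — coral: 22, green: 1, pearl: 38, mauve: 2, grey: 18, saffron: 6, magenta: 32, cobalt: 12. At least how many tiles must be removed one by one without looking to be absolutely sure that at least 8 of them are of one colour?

45

The 8 colours are the holes; the tiles drawn are the pigeons.
To avoid 8 of any one colour, the worst case takes at most 7 of each colour, or every tile of a colour that has fewer than 7.
That gives 7 + 1 + 7 + 2 + 7 + 6 + 7 + 7 = 44 tiles with no colour reaching 8.
The next tile forces some colour to 8, so 44 + 1 = 45.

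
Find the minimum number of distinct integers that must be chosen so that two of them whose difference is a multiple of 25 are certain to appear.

26

Integers whose pairwise differences are multiples of 25 are exactly those sharing a remainder mod 25. The 25 residue classes mod 25 are the pigeonholes.
With 25 integers one could put 1 in each residue class and have no class reach 2.
The 26th integer pushes some class to 2, so 25·1 + 1 = 26.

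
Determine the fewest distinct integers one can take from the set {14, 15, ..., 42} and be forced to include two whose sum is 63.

Two chosen integers sum to 63 exactly when both halves of some pair {x, 63−x} with 21 ≤ x ≤ 63−x ≤ 42 are chosen — 11 such pairs.
The remaining 7 elements (those with no distinct partner in range) can never complete a 63-sum, so the worst case takes all of them and one from each pair: 7 + 11 = 18.
By the pigeonhole principle, the 19th integer has to be the second member of some pair, so 18 + 1 = 19.

19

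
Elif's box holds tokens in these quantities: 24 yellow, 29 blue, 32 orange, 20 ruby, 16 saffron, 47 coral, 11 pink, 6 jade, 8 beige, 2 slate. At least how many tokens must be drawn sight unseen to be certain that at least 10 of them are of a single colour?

The 10 colours are the holes; the tokens drawn are the pigeons.
To avoid 10 of any one colour, the worst case takes at most 9 of each colour, or every token of a colour that has fewer than 9.
That gives 9 + 9 + 9 + 9 + 9 + 9 + 9 + 6 + 8 + 2 = 79 tokens with no colour reaching 10.
The next token forces some colour to 10, so 79 + 1 = 80.

80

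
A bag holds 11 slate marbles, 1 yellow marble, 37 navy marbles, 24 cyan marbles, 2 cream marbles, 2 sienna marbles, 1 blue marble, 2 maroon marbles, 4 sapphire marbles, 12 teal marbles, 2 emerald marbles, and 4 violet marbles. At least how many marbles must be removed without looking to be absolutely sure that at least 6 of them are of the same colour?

39

An adversary could hand out at most 5 marbles per colour (8 colours run out sooner): 5 + 1 + 5 + 5 + 2 + 2 + 1 + 2 + 4 + 5 + 2 + 4 = 38 marbles and still no colour has 6.
By pigeonhole, one more marble lands in a colour already at 5, so 39 draws are enough and 38 are not.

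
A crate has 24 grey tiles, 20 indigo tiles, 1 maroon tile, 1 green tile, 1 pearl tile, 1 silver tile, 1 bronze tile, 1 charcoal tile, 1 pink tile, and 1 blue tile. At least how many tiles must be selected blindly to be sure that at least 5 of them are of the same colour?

17

By pigeonhole, the 10 colours are the holes; the tiles drawn are the pigeons.
To avoid 5 of any one colour, the worst case takes at most 4 of each colour, or every tile of a colour that has fewer than 4.
That gives 4 + 4 + 1 + 1 + 1 + 1 + 1 + 1 + 1 + 1 = 16 tiles with no colour reaching 5.
The next tile forces some colour to 5, so 16 + 1 = 17.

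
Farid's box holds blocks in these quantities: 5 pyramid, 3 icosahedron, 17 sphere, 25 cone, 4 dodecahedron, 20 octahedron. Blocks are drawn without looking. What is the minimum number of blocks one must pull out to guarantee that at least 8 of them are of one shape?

34

An adversary could hand out at most 7 blocks per shape (pyramid, icosahedron, dodecahedron run out sooner): 5 + 3 + 7 + 7 + 4 + 7 = 33 blocks and still no shape has 8.
One more block lands in a shape already at 7, so 34 draws are enough and 33 are not.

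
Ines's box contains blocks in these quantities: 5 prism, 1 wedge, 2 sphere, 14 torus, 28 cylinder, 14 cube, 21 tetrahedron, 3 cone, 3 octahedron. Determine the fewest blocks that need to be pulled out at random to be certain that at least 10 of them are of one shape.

The 9 shapes are the holes; the blocks drawn are the pigeons.
To avoid 10 of any one shape, the worst case takes at most 9 of each shape, or every block of a shape that has fewer than 9.
That gives 5 + 1 + 2 + 9 + 9 + 9 + 9 + 3 + 3 = 50 blocks with no shape reaching 10.
The next block forces some shape to 10, so 50 + 1 = 51.

51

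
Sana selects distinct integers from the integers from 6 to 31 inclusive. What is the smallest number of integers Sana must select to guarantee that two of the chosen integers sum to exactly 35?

15

Group the elements by complementary pair {x, 35−x}: {6,29}, {7,28}, {8,27}, …, giving 12 two-element pairs and 2 integers whose partner 35−x falls outside [6,31].
By pigeonhole, treating each of those 14 groups as a pigeonhole, one can pick one integer per group — 14 integers — with no two summing to 35.
The 15th integer lands in an occupied pair, forcing a sum of 35.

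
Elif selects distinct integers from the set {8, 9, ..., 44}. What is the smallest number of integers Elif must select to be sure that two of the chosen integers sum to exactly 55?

21

Two chosen integers sum to 55 exactly when both halves of some pair {x, 55−x} with 11 ≤ x ≤ 55−x ≤ 44 are chosen — 17 such pairs.
The remaining 3 elements (those with no distinct partner in range) can never complete a 55-sum, so the worst case takes all of them and one from each pair: 3 + 17 = 20.
Pigeonhole: the 21st integer has to be the second member of some pair, so 20 + 1 = 21.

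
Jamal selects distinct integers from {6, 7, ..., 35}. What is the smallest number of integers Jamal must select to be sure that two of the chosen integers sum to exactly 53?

Group the elements by complementary pair {x, 53−x}: {18,35}, {19,34}, {20,33}, …, giving 9 two-element pairs and 12 integers whose partner 53−x falls outside [6,35].
Treating each of those 21 groups as a pigeonhole, one can pick one integer per group — 21 integers — with no two summing to 53.
The 22nd integer lands in an occupied pair, forcing a sum of 53.

22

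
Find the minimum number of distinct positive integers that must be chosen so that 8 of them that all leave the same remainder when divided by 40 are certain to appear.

By pigeonhole, the 40 residue classes mod 40 are the pigeonholes.
With 280 integers one could put 7 in each residue class and have no class reach 8.
The 281st integer pushes some class to 8, so 40·7 + 1 = 281.

281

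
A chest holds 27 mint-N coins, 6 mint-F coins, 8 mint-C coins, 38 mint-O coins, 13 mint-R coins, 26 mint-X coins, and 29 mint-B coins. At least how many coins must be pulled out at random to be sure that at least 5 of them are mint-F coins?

146

In the worst case for collecting mint-F coins, every non-mint-F coin comes out first.
There are 27 + 8 + 38 + 13 + 26 + 29 = 141 non-mint-F coins altogether.
After those, each further coin must be mint-F, so 141 + 5 = 146 draws guarantee 5 mint-F coins.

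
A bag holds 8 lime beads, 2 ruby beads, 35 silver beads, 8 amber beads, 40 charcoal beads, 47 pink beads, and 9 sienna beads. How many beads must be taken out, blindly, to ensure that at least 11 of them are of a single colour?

58

Put each drawn bead into a box by colour. The largest draw with every box below 11 takes min(count, 10) from each colour; colours with fewer than 10 contribute all they have.
Σ min(cᵢ, 10) = 8 + 2 + 10 + 8 + 10 + 10 + 9 = 57.
Draw number 57 + 1 = 58 must push one box to 11.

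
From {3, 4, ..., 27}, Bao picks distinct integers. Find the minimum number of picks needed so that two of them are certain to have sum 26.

Two chosen integers sum to 26 exactly when both halves of some pair {x, 26−x} with 3 ≤ x ≤ 26−x ≤ 23 are chosen — 10 such pairs.
The remaining 5 elements (those with no distinct partner in range) can never complete a 26-sum, so the worst case takes all of them and one from each pair: 5 + 10 = 15.
The 16th integer has to be the second member of some pair, so 15 + 1 = 16.

16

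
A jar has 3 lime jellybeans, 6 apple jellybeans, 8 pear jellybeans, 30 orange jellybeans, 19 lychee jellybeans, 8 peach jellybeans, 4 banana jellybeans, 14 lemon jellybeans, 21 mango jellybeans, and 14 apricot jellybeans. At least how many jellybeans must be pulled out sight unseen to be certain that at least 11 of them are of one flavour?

The 10 flavours are the holes; the jellybeans drawn are the pigeons.
To avoid 11 of any one flavour, the worst case takes at most 10 of each flavour, or every jellybean of a flavour that has fewer than 10.
That gives 3 + 6 + 8 + 10 + 10 + 8 + 4 + 10 + 10 + 10 = 79 jellybeans with no flavour reaching 11.
The next jellybean forces some flavour to 11, so 79 + 1 = 80.

80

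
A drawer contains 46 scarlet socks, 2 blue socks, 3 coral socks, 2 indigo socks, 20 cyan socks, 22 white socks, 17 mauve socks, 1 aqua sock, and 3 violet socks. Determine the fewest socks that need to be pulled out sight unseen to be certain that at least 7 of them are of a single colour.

An adversary could hand out at most 6 socks per colour (5 colours run out sooner): 6 + 2 + 3 + 2 + 6 + 6 + 6 + 1 + 3 = 35 socks and still no colour has 7.
By pigeonhole, one more sock lands in a colour already at 6, so 36 draws are enough and 35 are not.

36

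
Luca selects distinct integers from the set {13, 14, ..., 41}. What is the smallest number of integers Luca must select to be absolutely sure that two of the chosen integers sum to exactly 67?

22

Two chosen integers sum to 67 exactly when both halves of some pair {x, 67−x} with 26 ≤ x ≤ 67−x ≤ 41 are chosen — 8 such pairs.
The remaining 13 elements (those with no distinct partner in range) can never complete a 67-sum, so the worst case takes all of them and one from each pair: 13 + 8 = 21.
By pigeonhole, the 22nd integer has to be the second member of some pair, so 21 + 1 = 22.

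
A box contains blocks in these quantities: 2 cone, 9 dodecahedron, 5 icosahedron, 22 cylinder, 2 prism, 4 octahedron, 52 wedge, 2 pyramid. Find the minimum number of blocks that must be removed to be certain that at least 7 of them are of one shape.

Pigeonhole: the 8 shapes are the holes; the blocks drawn are the pigeons.
To avoid 7 of any one shape, the worst case takes at most 6 of each shape, or every block of a shape that has fewer than 6.
That gives 2 + 6 + 5 + 6 + 2 + 4 + 6 + 2 = 33 blocks with no shape reaching 7.
The next block forces some shape to 7, so 33 + 1 = 34.

34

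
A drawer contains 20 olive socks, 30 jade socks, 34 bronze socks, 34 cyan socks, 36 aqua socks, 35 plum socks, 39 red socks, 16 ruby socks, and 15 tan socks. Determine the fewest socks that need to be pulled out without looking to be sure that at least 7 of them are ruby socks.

In the worst case for collecting ruby socks, every non-ruby sock comes out first.
There are 20 + 30 + 34 + 34 + 36 + 35 + 39 + 15 = 243 non-ruby socks altogether.
After those, each further sock must be ruby, so 243 + 7 = 250 draws guarantee 7 ruby socks.

250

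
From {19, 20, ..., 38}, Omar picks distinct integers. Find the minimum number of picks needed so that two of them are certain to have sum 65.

A set avoiding the sum 65 can contain at most one of each pair {x, 65−x}, plus the 8 elements whose complement lies outside the range.
The integers 19, …, 32 (14 of them) are such a set: any two sum to at least 19+20 = 39 and at most 31+32 = 63 < 65.
Pigeonhole: any 15th integer completes one of the 6 pairs, so 15 choices force a sum of 65.

15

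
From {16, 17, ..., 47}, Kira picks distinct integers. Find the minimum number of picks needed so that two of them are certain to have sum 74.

23

Group the elements by complementary pair {x, 74−x}: {27,47}, {28,46}, {29,45}, …, giving 10 two-element pairs, the single value 37 (it cannot pair with itself since the integers are distinct), and 11 integers whose partner 74−x falls outside [16,47].
Pigeonhole: treating each of those 22 groups as a pigeonhole, one can pick one integer per group — 22 integers — with no two summing to 74.
The 23rd integer lands in an occupied pair, forcing a sum of 74.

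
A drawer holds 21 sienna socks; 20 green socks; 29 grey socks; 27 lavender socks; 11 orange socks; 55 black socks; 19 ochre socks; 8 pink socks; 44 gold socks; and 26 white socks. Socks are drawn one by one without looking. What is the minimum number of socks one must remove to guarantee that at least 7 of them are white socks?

In the worst case for collecting white socks, every non-white sock comes out first.
There are 21 + 20 + 29 + 27 + 11 + 55 + 19 + 8 + 44 = 234 non-white socks altogether.
After those, each further sock must be white, so 234 + 7 = 241 draws guarantee 7 white socks.

241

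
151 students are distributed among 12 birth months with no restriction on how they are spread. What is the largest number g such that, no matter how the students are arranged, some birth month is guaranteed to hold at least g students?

The 12 birth months are the holes and the 151 students are the pigeons.
If every birth month held at most 12 students, the total would be at most 12 × 12 = 144, which is less than 151.
So some birth month holds at least ⌈151/12⌉ = 13 students.

13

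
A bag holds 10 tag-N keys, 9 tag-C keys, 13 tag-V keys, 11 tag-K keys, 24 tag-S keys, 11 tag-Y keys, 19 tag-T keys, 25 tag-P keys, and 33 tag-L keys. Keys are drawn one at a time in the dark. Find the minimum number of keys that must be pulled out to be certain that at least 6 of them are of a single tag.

46

The 9 tags are the holes; the keys drawn are the pigeons.
To avoid 6 of any one tag, the worst case takes at most 5 of each tag.
That gives 5 + 5 + 5 + 5 + 5 + 5 + 5 + 5 + 5 = 45 keys with no tag reaching 6.
The next key forces some tag to 6, so 45 + 1 = 46.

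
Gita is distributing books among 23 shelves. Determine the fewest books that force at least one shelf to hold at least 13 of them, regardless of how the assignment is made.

With 276 books one could put exactly 12 in each of the 23 shelves, and no shelf would reach 13.
One more book must land in a shelf that already has 12, giving it 13.
So 23 × 12 + 1 = 277 books are required.

277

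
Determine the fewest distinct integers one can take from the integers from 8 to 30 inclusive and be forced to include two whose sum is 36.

A set avoiding the sum 36 can contain at most one of each pair {x, 36−x}, plus the 3 elements whose complement lies outside the range or equal to its own complement.
The integers 18, …, 30 (13 of them) are such a set: any two sum to at least 18+19 = 37 > 36.
Pigeonhole: any 14th integer completes one of the 10 pairs, so 14 choices force a sum of 36.

14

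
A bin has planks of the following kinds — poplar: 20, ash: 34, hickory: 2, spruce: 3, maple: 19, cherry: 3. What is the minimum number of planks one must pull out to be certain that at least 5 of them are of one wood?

The 6 woods are the holes; the planks drawn are the pigeons.
To avoid 5 of any one wood, the worst case takes at most 4 of each wood, or every plank of a wood that has fewer than 4.
That gives 4 + 4 + 2 + 3 + 4 + 3 = 20 planks with no wood reaching 5.
The next plank forces some wood to 5, so 20 + 1 = 21.

21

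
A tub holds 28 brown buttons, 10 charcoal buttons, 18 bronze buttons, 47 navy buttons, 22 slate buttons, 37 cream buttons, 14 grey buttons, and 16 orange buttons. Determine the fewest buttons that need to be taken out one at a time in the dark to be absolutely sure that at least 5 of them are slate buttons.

175

In the worst case for collecting slate buttons, every non-slate button comes out first.
There are 28 + 10 + 18 + 47 + 37 + 14 + 16 = 170 non-slate buttons altogether.
After those, each further button must be slate, so 170 + 5 = 175 draws guarantee 5 slate buttons.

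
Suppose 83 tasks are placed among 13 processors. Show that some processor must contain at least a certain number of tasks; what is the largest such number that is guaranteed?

The 13 processors are the holes and the 83 tasks are the pigeons.
If every processor held at most 6 tasks, the total would be at most 13 × 6 = 78, which is less than 83.
So some processor holds at least ⌈83/13⌉ = 7 tasks.

7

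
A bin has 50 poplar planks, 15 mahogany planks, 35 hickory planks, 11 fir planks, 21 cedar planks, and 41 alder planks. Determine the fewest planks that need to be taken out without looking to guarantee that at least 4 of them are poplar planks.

In the worst case for collecting poplar planks, every non-poplar plank comes out first.
There are 15 + 35 + 11 + 21 + 41 = 123 non-poplar planks altogether.
After those, each further plank must be poplar, so 123 + 4 = 127 draws guarantee 4 poplar planks.

127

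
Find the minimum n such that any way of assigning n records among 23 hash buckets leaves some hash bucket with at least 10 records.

With 207 records one could put exactly 9 in each of the 23 hash buckets, and no hash bucket would reach 10.
Pigeonhole: one more record must land in a hash bucket that already has 9, giving it 10.
So 23 × 9 + 1 = 208 records are required.

208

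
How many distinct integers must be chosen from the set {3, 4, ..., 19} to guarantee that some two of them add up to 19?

A set avoiding the sum 19 can contain at most one of each pair {x, 19−x}, plus the 3 elements whose complement lies outside the range.
The integers 10, …, 19 (10 of them) are such a set: any two sum to at least 10+11 = 21 > 19.
Any 11th integer completes one of the 7 pairs, so 11 choices force a sum of 19.

11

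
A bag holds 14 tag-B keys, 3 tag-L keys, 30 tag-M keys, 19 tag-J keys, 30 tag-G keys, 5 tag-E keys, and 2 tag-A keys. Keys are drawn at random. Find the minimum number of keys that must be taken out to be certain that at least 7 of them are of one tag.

The 7 tags are the holes; the keys drawn are the pigeons.
To avoid 7 of any one tag, the worst case takes at most 6 of each tag, or every key of a tag that has fewer than 6.
That gives 6 + 3 + 6 + 6 + 6 + 5 + 2 = 34 keys with no tag reaching 7.
The next key forces some tag to 7, so 34 + 1 = 35.

35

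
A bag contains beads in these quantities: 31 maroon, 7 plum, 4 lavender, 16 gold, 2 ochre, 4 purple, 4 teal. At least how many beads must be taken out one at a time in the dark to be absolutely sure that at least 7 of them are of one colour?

An adversary could hand out at most 6 beads per colour (4 colours run out sooner): 6 + 6 + 4 + 6 + 2 + 4 + 4 = 32 beads and still no colour has 7.
By the pigeonhole principle, one more bead lands in a colour already at 6, so 33 draws are enough and 32 are not.

33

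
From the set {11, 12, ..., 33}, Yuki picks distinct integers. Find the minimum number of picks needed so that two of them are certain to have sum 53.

Two chosen integers sum to 53 exactly when both halves of some pair {x, 53−x} with 20 ≤ x ≤ 53−x ≤ 33 are chosen — 7 such pairs.
The remaining 9 elements (those with no distinct partner in range) can never complete a 53-sum, so the worst case takes all of them and one from each pair: 9 + 7 = 16.
By the pigeonhole principle, the 17th integer has to be the second member of some pair, so 16 + 1 = 17.

17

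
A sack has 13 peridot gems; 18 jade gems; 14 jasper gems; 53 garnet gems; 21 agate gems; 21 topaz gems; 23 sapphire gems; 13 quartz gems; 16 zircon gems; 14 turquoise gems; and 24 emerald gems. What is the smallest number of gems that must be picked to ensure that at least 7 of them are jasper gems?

223

In the worst case for collecting jasper gems, every non-jasper gem comes out first.
There are 13 + 18 + 53 + 21 + 21 + 23 + 13 + 16 + 14 + 24 = 216 non-jasper gems altogether.
After those, each further gem must be jasper, so 216 + 7 = 223 draws guarantee 7 jasper gems.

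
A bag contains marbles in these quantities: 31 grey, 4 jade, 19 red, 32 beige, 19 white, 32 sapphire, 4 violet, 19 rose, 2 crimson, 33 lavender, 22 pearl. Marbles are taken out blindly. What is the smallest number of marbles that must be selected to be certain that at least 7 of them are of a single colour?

59

By the pigeonhole principle, the 11 colours are the holes; the marbles drawn are the pigeons.
To avoid 7 of any one colour, the worst case takes at most 6 of each colour, or every marble of a colour that has fewer than 6.
That gives 6 + 4 + 6 + 6 + 6 + 6 + 4 + 6 + 2 + 6 + 6 = 58 marbles with no colour reaching 7.
The next marble forces some colour to 7, so 58 + 1 = 59.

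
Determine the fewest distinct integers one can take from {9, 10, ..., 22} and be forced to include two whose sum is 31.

8

Group the elements by complementary pair {x, 31−x}: {9,22}, {10,21}, {11,20}, …, giving 7 two-element pairs.
Treating each of those 7 groups as a pigeonhole, one can pick one integer per group — 7 integers — with no two summing to 31.
The 8th integer lands in an occupied pair, forcing a sum of 31.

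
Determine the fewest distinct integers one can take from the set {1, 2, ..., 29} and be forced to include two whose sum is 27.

17

A set avoiding the sum 27 can contain at most one of each pair {x, 27−x}, plus the 3 elements whose complement lies outside the range.
The integers 14, …, 29 (16 of them) are such a set: any two sum to at least 14+15 = 29 > 27.
By pigeonhole, any 17th integer completes one of the 13 pairs, so 17 choices force a sum of 27.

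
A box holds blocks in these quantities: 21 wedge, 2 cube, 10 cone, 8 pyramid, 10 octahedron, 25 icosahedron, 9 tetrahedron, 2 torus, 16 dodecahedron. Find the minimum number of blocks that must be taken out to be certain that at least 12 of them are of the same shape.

Pigeonhole: put each drawn block into a box by shape. The largest draw with every box below 12 takes min(count, 11) from each shape; shapes with fewer than 11 contribute all they have.
Σ min(cᵢ, 11) = 11 + 2 + 10 + 8 + 10 + 11 + 9 + 2 + 11 = 74.
Draw number 74 + 1 = 75 must push one box to 12.

75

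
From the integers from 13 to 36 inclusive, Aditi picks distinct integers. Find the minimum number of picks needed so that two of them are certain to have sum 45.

A set avoiding the sum 45 can contain at most one of each pair {x, 45−x}, plus the 4 elements whose complement lies outside the range.
The integers 23, …, 36 (14 of them) are such a set: any two sum to at least 23+24 = 47 > 45.
Any 15th integer completes one of the 10 pairs, so 15 choices force a sum of 45.

15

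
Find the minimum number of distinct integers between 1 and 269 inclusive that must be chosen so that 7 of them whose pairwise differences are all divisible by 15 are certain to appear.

91

Integers whose pairwise differences are multiples of 15 are exactly those sharing a remainder mod 15. The 15 residue classes mod 15 are the pigeonholes.
With 90 integers one could put 6 in each residue class and have no class reach 7.
The 91st integer pushes some class to 7, so 15·6 + 1 = 91.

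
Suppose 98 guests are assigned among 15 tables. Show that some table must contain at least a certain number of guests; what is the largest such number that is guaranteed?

The 15 tables are the holes and the 98 guests are the pigeons.
If every table held at most 6 guests, the total would be at most 15 × 6 = 90, which is less than 98.
So some table holds at least ⌈98/15⌉ = 7 guests.

7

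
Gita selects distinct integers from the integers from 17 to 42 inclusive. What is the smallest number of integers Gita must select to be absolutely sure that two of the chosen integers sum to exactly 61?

A set avoiding the sum 61 can contain at most one of each pair {x, 61−x}, plus the 2 elements whose complement lies outside the range.
The integers 17, …, 30 (14 of them) are such a set: any two sum to at least 17+18 = 35 and at most 29+30 = 59 < 61.
Pigeonhole: any 15th integer completes one of the 12 pairs, so 15 choices force a sum of 61.

15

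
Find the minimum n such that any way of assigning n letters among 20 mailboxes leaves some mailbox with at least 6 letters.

101

With 100 letters one could put exactly 5 in each of the 20 mailboxes, and no mailbox would reach 6.
Pigeonhole: one more letter must land in a mailbox that already has 5, giving it 6.
So 20 × 5 + 1 = 101 letters are required.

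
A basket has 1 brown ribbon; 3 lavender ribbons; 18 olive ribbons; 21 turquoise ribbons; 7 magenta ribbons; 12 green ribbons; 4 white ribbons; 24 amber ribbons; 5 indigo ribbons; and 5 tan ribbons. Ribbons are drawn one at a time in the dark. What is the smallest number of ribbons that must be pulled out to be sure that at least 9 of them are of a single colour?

Pigeonhole: the 10 colours are the holes; the ribbons drawn are the pigeons.
To avoid 9 of any one colour, the worst case takes at most 8 of each colour, or every ribbon of a colour that has fewer than 8.
That gives 1 + 3 + 8 + 8 + 7 + 8 + 4 + 8 + 5 + 5 = 57 ribbons with no colour reaching 9.
The next ribbon forces some colour to 9, so 57 + 1 = 58.

58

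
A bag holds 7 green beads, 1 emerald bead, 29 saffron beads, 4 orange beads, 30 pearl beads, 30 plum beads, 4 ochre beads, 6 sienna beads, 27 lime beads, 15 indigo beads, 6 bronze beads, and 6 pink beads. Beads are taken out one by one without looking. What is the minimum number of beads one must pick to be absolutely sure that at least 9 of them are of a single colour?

By pigeonhole, the 12 colours are the holes; the beads drawn are the pigeons.
To avoid 9 of any one colour, the worst case takes at most 8 of each colour, or every bead of a colour that has fewer than 8.
That gives 7 + 1 + 8 + 4 + 8 + 8 + 4 + 6 + 8 + 8 + 6 + 6 = 74 beads with no colour reaching 9.
The next bead forces some colour to 9, so 74 + 1 = 75.

75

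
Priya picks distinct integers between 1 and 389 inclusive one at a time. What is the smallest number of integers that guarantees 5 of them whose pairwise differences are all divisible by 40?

161

Integers whose pairwise differences are multiples of 40 are exactly those sharing a remainder mod 40. By the pigeonhole principle, the 40 residue classes mod 40 are the pigeonholes.
With 160 integers one could put 4 in each residue class and have no class reach 5.
The 161st integer pushes some class to 5, so 40·4 + 1 = 161.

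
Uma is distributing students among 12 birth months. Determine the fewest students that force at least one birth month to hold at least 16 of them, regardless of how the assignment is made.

181

With 180 students one could put exactly 15 in each of the 12 birth months, and no birth month would reach 16.
One more student must land in a birth month that already has 15, giving it 16.
So 12 × 15 + 1 = 181 students are required.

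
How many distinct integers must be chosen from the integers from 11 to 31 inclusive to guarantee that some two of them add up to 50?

A set avoiding the sum 50 can contain at most one of each pair {x, 50−x}, plus the 9 elements whose complement lies outside the range or equal to its own complement.
The integers 11, …, 25 (15 of them) are such a set: any two sum to at least 11+12 = 23 and at most 24+25 = 49 < 50.
Any 16th integer completes one of the 6 pairs, so 16 choices force a sum of 50.

16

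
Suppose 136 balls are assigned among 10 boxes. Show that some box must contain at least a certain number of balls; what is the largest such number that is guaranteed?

By the pigeonhole principle, the 10 boxes are the holes and the 136 balls are the pigeons.
If every box held at most 13 balls, the total would be at most 10 × 13 = 130, which is less than 136.
So some box holds at least ⌈136/10⌉ = 14 balls.

14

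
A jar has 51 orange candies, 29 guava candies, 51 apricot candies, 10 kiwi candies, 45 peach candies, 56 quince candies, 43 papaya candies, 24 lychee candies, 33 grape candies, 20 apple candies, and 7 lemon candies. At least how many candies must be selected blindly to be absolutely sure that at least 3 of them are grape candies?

In the worst case for collecting grape candies, every non-grape candy comes out first.
There are 51 + 29 + 51 + 10 + 45 + 56 + 43 + 24 + 20 + 7 = 336 non-grape candies altogether.
After those, each further candy must be grape, so 336 + 3 = 339 draws guarantee 3 grape candies.

339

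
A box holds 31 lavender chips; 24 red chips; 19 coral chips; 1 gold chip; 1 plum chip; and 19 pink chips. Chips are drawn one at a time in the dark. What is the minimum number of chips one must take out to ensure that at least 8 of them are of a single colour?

Pigeonhole: the 6 colours are the holes; the chips drawn are the pigeons.
To avoid 8 of any one colour, the worst case takes at most 7 of each colour, or every chip of a colour that has fewer than 7.
That gives 7 + 7 + 7 + 1 + 1 + 7 = 30 chips with no colour reaching 8.
The next chip forces some colour to 8, so 30 + 1 = 31.

31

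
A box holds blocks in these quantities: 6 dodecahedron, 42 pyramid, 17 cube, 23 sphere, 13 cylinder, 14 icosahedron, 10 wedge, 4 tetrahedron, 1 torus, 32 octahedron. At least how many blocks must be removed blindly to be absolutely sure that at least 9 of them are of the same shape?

68

An adversary could hand out at most 8 blocks per shape (dodecahedron, tetrahedron, torus run out sooner): 6 + 8 + 8 + 8 + 8 + 8 + 8 + 4 + 1 + 8 = 67 blocks and still no shape has 9.
Pigeonhole: one more block lands in a shape already at 8, so 68 draws are enough and 67 are not.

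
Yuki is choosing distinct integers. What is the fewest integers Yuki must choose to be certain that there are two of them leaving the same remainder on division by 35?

Pigeonhole: the 35 residue classes mod 35 are the pigeonholes.
With 35 integers one could put 1 in each residue class and have no class reach 2.
The 36th integer pushes some class to 2, so 35·1 + 1 = 36.

36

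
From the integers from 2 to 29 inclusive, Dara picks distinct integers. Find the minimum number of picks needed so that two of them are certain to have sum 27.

Group the elements by complementary pair {x, 27−x}: {2,25}, {3,24}, {4,23}, …, giving 12 two-element pairs and 4 integers whose partner 27−x falls outside [2,29].
Treating each of those 16 groups as a pigeonhole, one can pick one integer per group — 16 integers — with no two summing to 27.
The 17th integer lands in an occupied pair, forcing a sum of 27.

17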